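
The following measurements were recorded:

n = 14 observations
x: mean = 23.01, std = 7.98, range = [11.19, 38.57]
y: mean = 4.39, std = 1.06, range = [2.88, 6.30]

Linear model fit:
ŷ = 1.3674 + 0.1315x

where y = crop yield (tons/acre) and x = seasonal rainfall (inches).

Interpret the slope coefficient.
An increase of one inch in rainfall is associated with a 0.1315 tons/acre increase in predicted crop yield.

The slope β₁ = 0.1315 gives the rate at which the fitted crop yield changes with rainfall.

Interpretation:
- Rainfall up by 1 inch → predicted crop yield increases by 0.1315 tons/acre
- This is a linear approximation: the same per-unit change is assumed across the whole observed x range

The intercept β₀ = 1.3674 is the predicted crop yield when rainfall = 0; since the smallest observed x is 11.19, this is an extrapolation and mainly anchors the line.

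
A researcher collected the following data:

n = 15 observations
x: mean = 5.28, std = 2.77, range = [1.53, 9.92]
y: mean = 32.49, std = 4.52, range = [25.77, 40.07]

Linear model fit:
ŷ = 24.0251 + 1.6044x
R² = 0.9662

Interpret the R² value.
About 96.62% of the variability in y is accounted for by the regression on x (R² = 0.9662) — a strong linear fit.

The coefficient of determination R² is the fraction of the total variation in y that the fitted line accounts for.

Here R² = 0.9662:
- Explained: 96.62% of the variation in y
- Unexplained (residual): 100% − 96.62% = 3.38%
- Rule of thumb (below 0.3 weak; 0.3 to below 0.7 moderate; 0.7 and above strong) → strong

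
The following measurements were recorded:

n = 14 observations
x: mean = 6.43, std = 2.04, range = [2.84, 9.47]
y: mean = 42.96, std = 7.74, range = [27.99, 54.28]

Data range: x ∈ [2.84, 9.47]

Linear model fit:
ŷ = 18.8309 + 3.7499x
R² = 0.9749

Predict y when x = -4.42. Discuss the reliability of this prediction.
ŷ = 2.2563 (extrapolation — x = -4.42 lies outside [2.84, 9.47], so reliability is low).

Prediction calculation:
ŷ = 18.8309 + 3.7499 × (-4.42)
ŷ = 2.2563

Reliability:
- Data range: x ∈ [2.84, 9.47]
- Prediction point: x = -4.42 is 7.26 units below the observed range → this is EXTRAPOLATION, not interpolation

Why that matters here:
- R² describes fit only over the sampled x values; it says nothing about behaviour beyond them
- The linear relationship may not hold outside the observed range
- The standard error of prediction grows with (x − x̄)², and x = -4.42 is far from x̄ = 6.43

A defensible statement: 'if the linear trend continued to x = -4.42, y would be about 2.2563' — the premise is untested.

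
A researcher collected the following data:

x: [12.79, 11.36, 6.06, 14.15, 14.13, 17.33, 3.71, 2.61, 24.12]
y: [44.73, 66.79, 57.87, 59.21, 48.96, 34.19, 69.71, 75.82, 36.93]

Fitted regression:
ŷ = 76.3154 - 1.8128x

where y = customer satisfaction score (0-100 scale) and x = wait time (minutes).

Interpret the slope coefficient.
On average, satisfaction score is about 1.8128 points lower for every extra minute of wait time.

The slope β₁ = -1.8128 gives the rate at which the fitted satisfaction score changes with wait time.

Interpretation:
- Wait time up by 1 minute → predicted satisfaction score decreases by 1.8128 points
- This is a linear approximation: the same per-unit change is assumed across the whole observed x range
- The slope describes association in these data, not necessarily a causal effect

(β₀ = 76.3154 is the fitted value at x = 0 and is not part of the slope interpretation.)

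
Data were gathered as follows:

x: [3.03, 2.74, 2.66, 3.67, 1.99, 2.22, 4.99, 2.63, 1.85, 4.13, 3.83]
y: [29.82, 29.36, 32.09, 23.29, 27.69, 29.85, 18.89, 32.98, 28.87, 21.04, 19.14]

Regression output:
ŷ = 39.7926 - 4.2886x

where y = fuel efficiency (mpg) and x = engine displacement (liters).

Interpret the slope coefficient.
An increase of one liter in engine displacement is associated with a 4.2886 mpg decrease in predicted fuel efficiency.

β₁ = -4.2886 is the change in predicted fuel efficiency (mpg) per additional liter of engine displacement.

Interpretation:
- Engine displacement up by 1 liter → predicted fuel efficiency decreases by 4.2886 mpg
- This is a linear approximation: the same per-unit change is assumed across the whole observed x range

The intercept β₀ = 39.7926 is the predicted fuel efficiency when engine displacement = 0; since the smallest observed x is 1.85, this is an extrapolation and mainly anchors the line.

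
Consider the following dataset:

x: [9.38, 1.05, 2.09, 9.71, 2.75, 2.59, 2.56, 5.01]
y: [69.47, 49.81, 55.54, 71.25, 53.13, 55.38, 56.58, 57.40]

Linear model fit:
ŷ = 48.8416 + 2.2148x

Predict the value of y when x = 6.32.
ŷ = 62.8391

To predict y for x = 6.32, substitute into the regression equation:

ŷ = 48.8416 + 2.2148 × 6.32
ŷ = 48.8416 + 13.9975
ŷ = 62.8391

This is a point prediction; actual observations scatter around it by roughly the residual standard deviation.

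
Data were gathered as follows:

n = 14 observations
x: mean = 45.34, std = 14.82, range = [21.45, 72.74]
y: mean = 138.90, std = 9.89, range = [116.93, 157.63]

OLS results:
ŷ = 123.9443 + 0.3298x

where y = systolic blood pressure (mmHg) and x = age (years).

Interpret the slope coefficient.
For each additional year of age, predicted blood pressure increases by approximately 0.3298 mmHg.

β₁ = 0.3298 is the change in predicted blood pressure (mmHg) per additional year of age.

Interpretation:
- Age up by 1 year → predicted blood pressure increases by 0.3298 mmHg
- This is a linear approximation: the same per-unit change is assumed across the whole observed x range
- The sign (+) gives the direction; the magnitude 0.3298 gives the size of the effect per year

The intercept β₀ = 123.9443 is the predicted blood pressure when age = 0; since the smallest observed x is 21.45, this is an extrapolation and mainly anchors the line.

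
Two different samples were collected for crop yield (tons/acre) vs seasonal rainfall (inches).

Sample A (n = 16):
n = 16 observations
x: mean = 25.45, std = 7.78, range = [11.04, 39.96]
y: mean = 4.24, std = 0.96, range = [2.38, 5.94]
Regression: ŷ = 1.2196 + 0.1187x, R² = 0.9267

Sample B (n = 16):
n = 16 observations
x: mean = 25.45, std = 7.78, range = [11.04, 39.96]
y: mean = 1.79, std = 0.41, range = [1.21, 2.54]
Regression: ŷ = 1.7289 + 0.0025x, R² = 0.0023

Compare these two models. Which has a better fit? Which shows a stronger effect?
Model A has the better fit (R² = 0.9267 vs 0.0023). Model A shows the stronger effect (|β₁| = 0.1187 vs 0.0025).

Model Comparison:

Fit — compare R²:
- Model A: R² = 0.9267 → 92.67% of variance in crop yield explained
- Model B: R² = 0.0023 → 0.23% of variance in crop yield explained
- 0.9267 > 0.0023 → Model A has the better fit

Strength of effect — compare |β₁|:
- Model A: β₁ = 0.1187 → predicted crop yield rises 0.1187 tons/acre per additional inch of rainfall
- Model B: β₁ = 0.0025 → predicted crop yield rises 0.0025 tons/acre per additional inch of rainfall
- |0.1187| > |0.0025| → Model A shows the stronger marginal effect

Note: A better fit (higher R²) doesn't necessarily mean a more important relationship.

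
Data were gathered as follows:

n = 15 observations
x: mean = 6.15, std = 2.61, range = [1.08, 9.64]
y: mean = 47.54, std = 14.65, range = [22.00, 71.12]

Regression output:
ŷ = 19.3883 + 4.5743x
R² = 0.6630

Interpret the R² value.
About 66.30% of the variability in y is accounted for by the regression on x (R² = 0.6630) — a moderate linear fit.

R² (coefficient of determination) measures the proportion of variance in y explained by the regression model.

Here R² = 0.6630:
- Explained: 66.30% of the variation in y
- Unexplained (residual): 100% − 66.30% = 33.70%
- Rule of thumb (below 0.3 weak; 0.3 to below 0.7 moderate; 0.7 and above strong) → moderate

Calculation: R² = 1 − (SS_res / SS_tot), where SS_res is the sum of squared residuals and SS_tot the total sum of squares.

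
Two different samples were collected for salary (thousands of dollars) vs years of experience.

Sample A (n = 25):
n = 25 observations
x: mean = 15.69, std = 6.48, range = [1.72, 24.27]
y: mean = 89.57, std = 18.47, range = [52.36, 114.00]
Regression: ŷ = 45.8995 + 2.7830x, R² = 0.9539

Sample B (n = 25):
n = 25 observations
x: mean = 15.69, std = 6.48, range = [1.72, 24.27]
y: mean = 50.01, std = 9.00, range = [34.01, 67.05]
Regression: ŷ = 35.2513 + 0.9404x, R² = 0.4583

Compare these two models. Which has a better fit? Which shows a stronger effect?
Model A has the better fit (R² = 0.9539 vs 0.4583). Model A shows the stronger effect (|β₁| = 2.7830 vs 0.9404).

Model Comparison:

Fit — compare R²:
- Model A: R² = 0.9539 → 95.39% of variance in salary explained
- Model B: R² = 0.4583 → 45.83% of variance in salary explained
- 0.9539 > 0.4583 → Model A has the better fit

Effect size (slope magnitude):
- Model A: β₁ = 2.7830 → predicted salary rises 2.7830 thousand dollars per additional year of experience
- Model B: β₁ = 0.9404 → predicted salary rises 0.9404 thousand dollars per additional year of experience
- |2.7830| > |0.9404| → Model A shows the stronger marginal effect

Notes:
- A better fit (higher R²) doesn't necessarily mean a more important relationship.
- The two samples could reflect different populations, time periods, or measurement quality.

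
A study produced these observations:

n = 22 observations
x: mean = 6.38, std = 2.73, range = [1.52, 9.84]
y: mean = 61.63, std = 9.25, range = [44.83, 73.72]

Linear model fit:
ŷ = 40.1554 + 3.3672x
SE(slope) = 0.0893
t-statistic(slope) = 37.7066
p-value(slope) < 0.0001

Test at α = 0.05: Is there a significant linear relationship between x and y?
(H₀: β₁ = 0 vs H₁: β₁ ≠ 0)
Reject H₀: p-value < 0.0001 < α = 0.05. The linear relationship is significant at the 5% level.

Hypothesis test for the slope coefficient:

H₀: β₁ = 0 (no linear relationship)
H₁: β₁ ≠ 0 (linear relationship exists)

Test statistic: t = β̂₁ / SE(β̂₁) = 3.3672 / 0.0893 = 37.7066

The p-value (<0.0001) is the probability, under H₀, of a t-statistic at least as extreme as |t| = 37.7066 (two-sided, df = n − 2 = 20).

Decision rule: reject H₀ if p-value < α.
p-value < 0.0001 < α = 0.05 → reject H₀.

At α = 0.05 the data do provide convincing evidence of a nonzero slope.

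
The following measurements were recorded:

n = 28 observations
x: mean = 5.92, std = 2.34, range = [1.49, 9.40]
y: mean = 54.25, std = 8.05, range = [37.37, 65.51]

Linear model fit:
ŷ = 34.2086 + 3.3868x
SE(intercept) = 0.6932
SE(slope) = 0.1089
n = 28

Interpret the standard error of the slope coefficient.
SE(slope) = 0.1089 measures the uncertainty in the estimated slope. The coefficient is estimated precisely (SE/|β̂₁| = 3.2%).

SE(β̂₁) = 0.1089 says: if we drew many samples of n = 28 from the same population and refit each time, the fitted slopes would scatter with a standard deviation of roughly 0.1089 around the true β₁.

Relative precision:
- SE / |β̂₁| = 0.1089 / 3.3868 = 3.2%
- Rule of thumb (under 20%: precise; 20% to under 50%: moderately precise; 50% or more: imprecise) → precise

Rough 95% range (±2 SE): 3.3868 ± 0.2178 → (3.1690, 3.6046).

What drives SE(β̂₁): wider spread of x values → smaller SE; more residual scatter → larger SE; larger n (here n = 28) → smaller SE.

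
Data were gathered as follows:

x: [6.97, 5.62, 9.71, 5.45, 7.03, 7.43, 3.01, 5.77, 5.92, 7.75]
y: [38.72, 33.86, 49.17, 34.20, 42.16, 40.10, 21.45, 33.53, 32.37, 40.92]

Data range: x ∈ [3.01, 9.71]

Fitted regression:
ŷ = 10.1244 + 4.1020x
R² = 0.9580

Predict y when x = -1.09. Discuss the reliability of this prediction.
ŷ = 5.6532 (extrapolation — x = -1.09 lies outside [3.01, 9.71], so reliability is low).

Prediction calculation:
ŷ = 10.1244 + 4.1020 × (-1.09)
ŷ = 5.6532

Reliability:
- Data range: x ∈ [3.01, 9.71]
- Prediction point: x = -1.09 is 4.10 units below the observed range → this is EXTRAPOLATION, not interpolation

Why that matters here:
- There are no observations near this x to validate the fitted line there
- R² describes fit only over the sampled x values; it says nothing about behaviour beyond them
- Real relationships often flatten, saturate, or turn nonlinear at extremes

The R² = 0.9580 only validates the fit within [3.01, 9.71]; treat ŷ = 5.6532 with caution.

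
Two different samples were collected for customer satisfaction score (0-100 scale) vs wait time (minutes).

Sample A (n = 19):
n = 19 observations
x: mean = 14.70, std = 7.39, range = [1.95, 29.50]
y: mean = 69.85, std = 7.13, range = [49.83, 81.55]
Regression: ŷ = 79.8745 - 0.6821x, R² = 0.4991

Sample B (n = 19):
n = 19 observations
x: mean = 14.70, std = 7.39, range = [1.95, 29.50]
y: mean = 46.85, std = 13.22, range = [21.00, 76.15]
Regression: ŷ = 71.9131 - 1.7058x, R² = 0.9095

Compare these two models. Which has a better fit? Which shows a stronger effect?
Model B has the better fit (R² = 0.9095 vs 0.4991). Model B shows the stronger effect (|β₁| = 1.7058 vs 0.6821).

Model Comparison:

Goodness of fit (R²):
- Model A: R² = 0.4991 → 49.91% of variance in satisfaction score explained
- Model B: R² = 0.9095 → 90.95% of variance in satisfaction score explained
- 0.9095 > 0.4991 → Model B has the better fit

Effect size (slope magnitude):
- Model A: β₁ = -0.6821 → predicted satisfaction score falls 0.6821 points per additional minute of wait time
- Model B: β₁ = -1.7058 → predicted satisfaction score falls 1.7058 points per additional minute of wait time
- |-0.6821| < |-1.7058| → Model B shows the stronger marginal effect

Note: R² measures how tightly points cluster around the line; β₁ measures how steep the line is — they answer different questions.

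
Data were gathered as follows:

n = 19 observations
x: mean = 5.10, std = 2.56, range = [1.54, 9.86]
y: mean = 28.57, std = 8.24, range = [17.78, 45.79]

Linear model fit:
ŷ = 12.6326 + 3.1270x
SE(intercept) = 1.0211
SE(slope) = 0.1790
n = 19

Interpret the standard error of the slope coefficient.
The slope 3.1270 is pinned down to within about ±0.1790 (one SE) by these data — relative uncertainty 5.7%, i.e. precise.

SE(β̂₁) = s / √Sxx, where s is the residual standard deviation and Sxx = Σ(x − x̄)². It is the yardstick for how far β̂₁ = 3.1270 could plausibly be from the true slope.

Relative precision:
- SE / |β̂₁| = 0.1790 / 3.1270 = 5.7%
- Rule of thumb (under 20%: precise; 20% to under 50%: moderately precise; 50% or more: imprecise) → precise

Rough 95% range (±2 SE): 3.1270 ± 0.3580 → (2.7690, 3.4850).

What drives SE(β̂₁): wider spread of x values → smaller SE.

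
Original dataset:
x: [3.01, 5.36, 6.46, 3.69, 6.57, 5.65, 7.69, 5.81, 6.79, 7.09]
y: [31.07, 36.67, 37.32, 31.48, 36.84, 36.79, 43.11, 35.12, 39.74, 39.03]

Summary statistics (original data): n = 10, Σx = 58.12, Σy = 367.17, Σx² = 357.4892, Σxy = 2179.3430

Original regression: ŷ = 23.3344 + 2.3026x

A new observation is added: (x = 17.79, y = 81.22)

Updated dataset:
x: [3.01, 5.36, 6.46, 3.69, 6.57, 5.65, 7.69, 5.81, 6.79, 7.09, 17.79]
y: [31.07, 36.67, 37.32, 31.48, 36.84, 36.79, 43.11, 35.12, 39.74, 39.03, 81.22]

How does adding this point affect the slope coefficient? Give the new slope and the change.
Adding the point moves β₁ from 2.3026 to 3.5300, i.e. it increases by 1.2274 (+53.3%).

x = 17.79 lies well outside the original x-range [3.01, 7.69] (x̄ ≈ 5.81), so this observation has high leverage and can move the slope substantially.

Step 1: Update the sums with the new point (n goes from 10 to 11)
Σx  = 58.12 + 17.79 = 75.91
Σy  = 367.17 + 81.22 = 448.39
Σx² = 357.4892 + 17.79² = 357.4892 + 316.4841 = 673.9733
Σxy = 2179.3430 + 17.79×81.22 = 2179.3430 + 1444.9038 = 3624.2468

Step 2: Recompute the slope with b₁ = (nΣxy − ΣxΣy) / (nΣx² − (Σx)²)
Numerator   = 11×3624.2468 − 75.91×448.39 = 39866.7148 − 34037.2849 = 5829.4299
Denominator = 11×673.9733 − 75.91² = 7413.7063 − 5762.3281 = 1651.3782
b₁(new) = 5829.4299 / 1651.3782 = 3.5300

(Same formula on the original sums: (10×2179.3430 − 58.12×367.17) / (10×357.4892 − 58.12²) = 453.5096 / 196.9576 = 2.3026, matching the given fit.)

Step 3: Change in slope
Δβ₁ = 3.5300 − 2.3026 = +1.2274
Relative change = +1.2274 / 2.3026 × 100% = +53.3%
→ the slope increases when the point is added.

Because the point sits above the extension of the original line at a high-leverage x, it tilts the fit up.
In practice: investigate whether it comes from the same population as the rest of the sample.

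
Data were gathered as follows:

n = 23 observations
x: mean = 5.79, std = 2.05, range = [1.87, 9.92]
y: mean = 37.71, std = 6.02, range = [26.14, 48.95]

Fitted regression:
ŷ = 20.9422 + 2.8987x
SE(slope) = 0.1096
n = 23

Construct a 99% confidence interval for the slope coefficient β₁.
The 99% CI for β₁ is (2.5884, 3.2090)

Confidence interval for the slope:

The 99% CI for β₁ is: β̂₁ ± t*(α/2, n-2) × SE(β̂₁)

Step 1: Find critical t-value
- Confidence level = 0.99
- Degrees of freedom = n - 2 = 23 - 2 = 21
- t*(α/2, 21) = 2.8314

Step 2: Calculate margin of error
Margin = 2.8314 × 0.1096 = 0.3103

Step 3: Construct interval
CI = 2.8987 ± 0.3103
CI = (2.5884, 3.2090)

Interpretation: We are 99% confident that the true slope β₁ lies between 2.5884 and 3.2090.
The interval does not include 0, suggesting a significant linear relationship.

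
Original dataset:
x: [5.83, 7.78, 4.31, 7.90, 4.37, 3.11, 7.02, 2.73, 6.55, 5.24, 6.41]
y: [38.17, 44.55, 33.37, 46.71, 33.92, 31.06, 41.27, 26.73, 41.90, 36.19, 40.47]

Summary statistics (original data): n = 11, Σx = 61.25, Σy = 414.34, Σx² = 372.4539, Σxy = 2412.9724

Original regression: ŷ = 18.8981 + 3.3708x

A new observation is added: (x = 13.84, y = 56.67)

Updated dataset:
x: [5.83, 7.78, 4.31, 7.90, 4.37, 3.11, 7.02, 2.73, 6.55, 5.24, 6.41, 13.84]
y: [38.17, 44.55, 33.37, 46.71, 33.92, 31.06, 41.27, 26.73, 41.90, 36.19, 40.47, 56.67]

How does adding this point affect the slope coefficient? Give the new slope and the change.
The slope changes from 3.3708 to 2.6554 (change of -0.7154, or -21.2%).

x = 13.84 lies well outside the original x-range [2.73, 7.90] (x̄ ≈ 5.57), so this observation has high leverage and can move the slope substantially.

Step 1: Update the sums with the new point (n goes from 11 to 12)
Σx  = 61.25 + 13.84 = 75.09
Σy  = 414.34 + 56.67 = 471.01
Σx² = 372.4539 + 13.84² = 372.4539 + 191.5456 = 563.9995
Σxy = 2412.9724 + 13.84×56.67 = 2412.9724 + 784.3128 = 3197.2852

Step 2: Recompute the slope with b₁ = (nΣxy − ΣxΣy) / (nΣx² − (Σx)²)
Numerator   = 12×3197.2852 − 75.09×471.01 = 38367.4224 − 35368.1409 = 2999.2815
Denominator = 12×563.9995 − 75.09² = 6767.9940 − 5638.5081 = 1129.4859
b₁(new) = 2999.2815 / 1129.4859 = 2.6554

(Same formula on the original sums: (11×2412.9724 − 61.25×414.34) / (11×372.4539 − 61.25²) = 1164.3714 / 345.4304 = 3.3708, matching the given fit.)

Step 3: Change in slope
Δβ₁ = 2.6554 − 3.3708 = -0.7154
Relative change = -0.7154 / 3.3708 × 100% = -21.2%
→ the slope decreases when the point is added.

A high-leverage point only changes the slope if it is off the original line; here y = 56.67 is below the original trend, so the slope decreases.
In practice: check such a point for data-entry or measurement error.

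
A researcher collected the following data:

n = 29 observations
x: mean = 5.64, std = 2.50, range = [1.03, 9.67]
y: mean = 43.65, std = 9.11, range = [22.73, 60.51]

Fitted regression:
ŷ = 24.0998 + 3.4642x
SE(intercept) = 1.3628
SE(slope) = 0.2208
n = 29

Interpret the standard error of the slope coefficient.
The slope 3.4642 is pinned down to within about ±0.2208 (one SE) by these data — relative uncertainty 6.4%, i.e. precise.

SE(β̂₁) = 0.2208 says: if we drew many samples of n = 29 from the same population and refit each time, the fitted slopes would scatter with a standard deviation of roughly 0.2208 around the true β₁.

Relative precision:
- SE / |β̂₁| = 0.2208 / 3.4642 = 6.4%
- Rule of thumb (under 20%: precise; 20% to under 50%: moderately precise; 50% or more: imprecise) → precise

Link to the t-test: t = β̂₁ / SE(β̂₁) = 3.4642 / 0.2208 = 15.6893, the statistic for H₀: β₁ = 0.

What drives SE(β̂₁): larger n (here n = 29) → smaller SE.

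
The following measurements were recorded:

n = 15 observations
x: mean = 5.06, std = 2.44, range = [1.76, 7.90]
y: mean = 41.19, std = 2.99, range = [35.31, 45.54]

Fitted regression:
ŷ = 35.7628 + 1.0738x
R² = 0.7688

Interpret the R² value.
R² = 0.7688 means 76.88% of the variation in y is explained by the linear relationship with x. This indicates a strong fit.

R² = 1 − SS_res/SS_tot compares the residual scatter to the total scatter of y about its mean.

Here R² = 0.7688:
- Explained: 76.88% of the variation in y
- Unexplained (residual): 100% − 76.88% = 23.12%
- Rule of thumb (below 0.3 weak; 0.3 to below 0.7 moderate; 0.7 and above strong) → strong

Note: R² never decreases when predictors are added, so it should not be used alone to compare models of different size.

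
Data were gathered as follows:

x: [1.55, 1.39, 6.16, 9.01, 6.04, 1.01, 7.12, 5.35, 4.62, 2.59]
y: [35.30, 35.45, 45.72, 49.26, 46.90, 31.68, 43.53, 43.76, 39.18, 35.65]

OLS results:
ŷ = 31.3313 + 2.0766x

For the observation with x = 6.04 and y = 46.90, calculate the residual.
Residual = 3.0260

The residual is the difference between the actual value and the predicted value:

Residual = y - ŷ

Step 1: Calculate predicted value
ŷ = 31.3313 + 2.0766 × 6.04
ŷ = 43.8740

Step 2: Calculate residual
Residual = 46.90 - 43.8740
Residual = 3.0260

Sign check: y > ŷ, so the point is above the line and the fit underestimates here.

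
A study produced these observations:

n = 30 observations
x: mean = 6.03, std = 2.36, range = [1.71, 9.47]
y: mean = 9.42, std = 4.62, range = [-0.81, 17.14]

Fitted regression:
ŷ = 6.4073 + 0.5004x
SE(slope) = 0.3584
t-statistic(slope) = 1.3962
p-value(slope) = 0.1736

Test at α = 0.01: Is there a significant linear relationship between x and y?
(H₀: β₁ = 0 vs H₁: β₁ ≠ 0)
Fail to reject H₀: p-value = 0.1736 ≥ α = 0.01. The linear relationship is not significant at the 1% level.

Hypothesis test for the slope coefficient:

H₀: β₁ = 0 (no linear relationship)
H₁: β₁ ≠ 0 (linear relationship exists)

Test statistic: t = β̂₁ / SE(β̂₁) = 0.5004 / 0.3584 = 1.3962

p = 0.1736: how often a slope estimate this far from 0 (in SE units) would arise by chance if β₁ were truly 0.

Decision rule: reject H₀ if p-value < α.
p-value = 0.1736 ≥ α = 0.01 → fail to reject H₀.

Conclusion: the linear association between x and y is not significant at the 1% level.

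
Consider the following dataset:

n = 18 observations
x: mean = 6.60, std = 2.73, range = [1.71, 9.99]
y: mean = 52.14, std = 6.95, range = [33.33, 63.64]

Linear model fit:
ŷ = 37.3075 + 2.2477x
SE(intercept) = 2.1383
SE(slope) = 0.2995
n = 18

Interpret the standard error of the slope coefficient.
SE(β̂₁) = 0.2995 is the estimated standard deviation of the slope estimate across repeated samples; relative to β̂₁ = 2.2477 that is 13.3%, a precise estimate.

SE(β̂₁) = 0.2995 says: if we drew many samples of n = 18 from the same population and refit each time, the fitted slopes would scatter with a standard deviation of roughly 0.2995 around the true β₁.

Relative precision:
- SE / |β̂₁| = 0.2995 / 2.2477 = 13.3%
- Rule of thumb (under 20%: precise; 20% to under 50%: moderately precise; 50% or more: imprecise) → precise

Link to the t-test: t = β̂₁ / SE(β̂₁) = 2.2477 / 0.2995 = 7.5048, the statistic for H₀: β₁ = 0.

What drives SE(β̂₁): larger n (here n = 18) → smaller SE; more residual scatter → larger SE; wider spread of x values → smaller SE.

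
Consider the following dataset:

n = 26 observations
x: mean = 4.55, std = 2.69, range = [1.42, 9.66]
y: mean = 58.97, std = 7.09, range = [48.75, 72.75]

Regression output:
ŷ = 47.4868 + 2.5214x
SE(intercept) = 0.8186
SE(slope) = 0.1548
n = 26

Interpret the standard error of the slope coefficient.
SE(slope) = 0.1548 measures the uncertainty in the estimated slope. The coefficient is estimated precisely (SE/|β̂₁| = 6.1%).

SE(β̂₁) = 0.1548 says: if we drew many samples of n = 26 from the same population and refit each time, the fitted slopes would scatter with a standard deviation of roughly 0.1548 around the true β₁.

Relative precision:
- SE / |β̂₁| = 0.1548 / 2.5214 = 6.1%
- Rule of thumb (under 20%: precise; 20% to under 50%: moderately precise; 50% or more: imprecise) → precise

Rough 95% range (±2 SE): 2.5214 ± 0.3096 → (2.2118, 2.8310).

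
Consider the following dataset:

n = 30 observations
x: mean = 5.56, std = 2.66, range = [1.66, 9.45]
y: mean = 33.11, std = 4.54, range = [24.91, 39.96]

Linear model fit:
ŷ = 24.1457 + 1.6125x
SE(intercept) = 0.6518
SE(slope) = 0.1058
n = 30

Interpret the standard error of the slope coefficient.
SE(β̂₁) = 0.1058 is the estimated standard deviation of the slope estimate across repeated samples; relative to β̂₁ = 1.6125 that is 6.6%, a precise estimate.

What SE measures:
- The standard error quantifies the sampling variability of the coefficient estimate
- It is the estimated standard deviation of β̂₁ across hypothetical repeated samples of the same size
- Smaller SE → more precise estimate

Relative precision:
- SE / |β̂₁| = 0.1058 / 1.6125 = 6.6%
- Rule of thumb (under 20%: precise; 20% to under 50%: moderately precise; 50% or more: imprecise) → precise

Link to interval estimation: a confidence interval for β₁ is β̂₁ ± t* × 0.1058, so SE sets the half-width per unit of t*.

What drives SE(β̂₁): more residual scatter → larger SE.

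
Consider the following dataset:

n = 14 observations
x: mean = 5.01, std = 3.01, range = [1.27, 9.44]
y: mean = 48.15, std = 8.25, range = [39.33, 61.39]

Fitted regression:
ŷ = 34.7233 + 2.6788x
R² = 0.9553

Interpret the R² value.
The model explains 95.53% of the variance in y (R² = 0.9553), leaving 4.47% unexplained; the fit is strong.

R² (coefficient of determination) measures the proportion of variance in y explained by the regression model.

Here R² = 0.9553:
- Explained: 95.53% of the variation in y
- Unexplained (residual): 100% − 95.53% = 4.47%
- Rule of thumb (below 0.3 weak; 0.3 to below 0.7 moderate; 0.7 and above strong) → strong

Equivalently, for simple linear regression R² = r², so |r| = √0.9553 ≈ 0.9774.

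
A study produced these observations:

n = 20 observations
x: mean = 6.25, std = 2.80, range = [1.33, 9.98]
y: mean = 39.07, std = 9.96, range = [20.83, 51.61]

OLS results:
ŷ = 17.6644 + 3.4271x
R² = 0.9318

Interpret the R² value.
R² = 0.9318 means 93.18% of the variation in y is explained by the linear relationship with x. This indicates a strong fit.

R² = 1 − SS_res/SS_tot compares the residual scatter to the total scatter of y about its mean.

Here R² = 0.9318:
- Explained: 93.18% of the variation in y
- Unexplained (residual): 100% − 93.18% = 6.82%
- Rule of thumb (below 0.3 weak; 0.3 to below 0.7 moderate; 0.7 and above strong) → strong

Calculation: R² = 1 − (SS_res / SS_tot), where SS_res is the sum of squared residuals and SS_tot the total sum of squares.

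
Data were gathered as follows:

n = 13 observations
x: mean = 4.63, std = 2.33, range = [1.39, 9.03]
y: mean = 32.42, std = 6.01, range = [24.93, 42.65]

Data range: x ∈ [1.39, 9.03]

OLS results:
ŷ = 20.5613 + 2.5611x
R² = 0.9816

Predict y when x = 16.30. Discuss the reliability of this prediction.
ŷ = 62.3072 (extrapolation — x = 16.30 lies outside [1.39, 9.03], so reliability is low).

Prediction calculation:
ŷ = 20.5613 + 2.5611 × 16.30
ŷ = 62.3072

Reliability:
- Data range: x ∈ [1.39, 9.03]
- Prediction point: x = 16.30 is 7.27 units above the observed range → this is EXTRAPOLATION, not interpolation

Why that matters here:
- R² describes fit only over the sampled x values; it says nothing about behaviour beyond them
- The standard error of prediction grows with (x − x̄)², and x = 16.30 is far from x̄ = 4.63
- Real relationships often flatten, saturate, or turn nonlinear at extremes

The R² = 0.9816 only validates the fit within [1.39, 9.03]; treat ŷ = 62.3072 with caution.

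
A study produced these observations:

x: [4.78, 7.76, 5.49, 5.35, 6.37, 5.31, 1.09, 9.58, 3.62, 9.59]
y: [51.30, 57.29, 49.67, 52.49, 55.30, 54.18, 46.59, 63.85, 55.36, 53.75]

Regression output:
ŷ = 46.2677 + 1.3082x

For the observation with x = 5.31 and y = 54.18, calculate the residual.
Residual = 0.9658

The residual is the difference between the actual value and the predicted value:

Residual = y - ŷ

Step 1: Calculate predicted value
ŷ = 46.2677 + 1.3082 × 5.31
ŷ = 53.2142

Step 2: Calculate residual
Residual = 54.18 - 53.2142
Residual = 0.9658

Interpretation: the model underestimates the actual value by 0.9658 at this point (positive residual → observation lies above the fitted line).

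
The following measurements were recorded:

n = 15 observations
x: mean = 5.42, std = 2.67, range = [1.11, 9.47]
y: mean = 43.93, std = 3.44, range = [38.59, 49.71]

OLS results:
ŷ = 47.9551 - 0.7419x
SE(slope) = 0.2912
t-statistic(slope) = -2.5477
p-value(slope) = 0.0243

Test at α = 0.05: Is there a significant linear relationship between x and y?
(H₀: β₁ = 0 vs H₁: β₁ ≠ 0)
Reject H₀: p-value = 0.0243 < α = 0.05. The linear relationship is significant at the 5% level.

Hypothesis test for the slope coefficient:

H₀: β₁ = 0 (no linear relationship)
H₁: β₁ ≠ 0 (linear relationship exists)

Test statistic: t = β̂₁ / SE(β̂₁) = -0.7419 / 0.2912 = -2.5477

With df = 13, the two-sided p-value for |t| = 2.5477 is 0.0243.

Decision rule: reject H₀ if p-value < α.
p-value = 0.0243 < α = 0.05 → reject H₀.

At α = 0.05 the data do provide convincing evidence of a nonzero slope.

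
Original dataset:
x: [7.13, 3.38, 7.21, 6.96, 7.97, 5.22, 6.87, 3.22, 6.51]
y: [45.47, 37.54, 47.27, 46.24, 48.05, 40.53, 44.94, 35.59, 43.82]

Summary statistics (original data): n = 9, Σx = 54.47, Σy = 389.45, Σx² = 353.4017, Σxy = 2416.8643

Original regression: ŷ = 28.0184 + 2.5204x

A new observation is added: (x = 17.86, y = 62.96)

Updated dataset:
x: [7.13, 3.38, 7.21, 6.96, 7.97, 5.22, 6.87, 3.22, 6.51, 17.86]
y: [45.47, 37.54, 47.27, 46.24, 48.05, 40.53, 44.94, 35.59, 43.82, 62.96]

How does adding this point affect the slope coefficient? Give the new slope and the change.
New slope β₁ = 1.8031 versus 2.5204 before: a change of -0.7173 (-28.5%).

The new point has HIGH LEVERAGE: x = 17.86 is far from the original mean x̄ = 54.47/9 ≈ 6.05 (original range [3.22, 7.97]).

Step 1: Update the sums with the new point (n goes from 9 to 10)
Σx  = 54.47 + 17.86 = 72.33
Σy  = 389.45 + 62.96 = 452.41
Σx² = 353.4017 + 17.86² = 353.4017 + 318.9796 = 672.3813
Σxy = 2416.8643 + 17.86×62.96 = 2416.8643 + 1124.4656 = 3541.3299

Step 2: Recompute the slope with b₁ = (nΣxy − ΣxΣy) / (nΣx² − (Σx)²)
Numerator   = 10×3541.3299 − 72.33×452.41 = 35413.2990 − 32722.8153 = 2690.4837
Denominator = 10×672.3813 − 72.33² = 6723.8130 − 5231.6289 = 1492.1841
b₁(new) = 2690.4837 / 1492.1841 = 1.8031

(Same formula on the original sums: (9×2416.8643 − 54.47×389.45) / (9×353.4017 − 54.47²) = 538.4372 / 213.6344 = 2.5204, matching the given fit.)

Step 3: Change in slope
Δβ₁ = 1.8031 − 2.5204 = -0.7173
Relative change = -0.7173 / 2.5204 × 100% = -28.5%
→ the slope decreases when the point is added.

Because the point sits below the extension of the original line at a high-leverage x, it tilts the fit down.
In practice: investigate whether it comes from the same population as the rest of the sample; examine leverage (hᵢ) and Cook's distance rather than deleting it automatically.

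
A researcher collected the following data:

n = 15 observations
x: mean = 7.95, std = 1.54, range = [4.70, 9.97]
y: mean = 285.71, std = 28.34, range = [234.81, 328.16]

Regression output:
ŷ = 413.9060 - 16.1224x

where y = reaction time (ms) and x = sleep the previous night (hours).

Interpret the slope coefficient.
For each additional hour of sleep, predicted reaction time decreases by approximately 16.1224 ms.

The slope coefficient β₁ = -16.1224 represents the marginal effect of sleep on reaction time.

Interpretation:
- Sleep up by 1 hour → predicted reaction time decreases by 16.1224 ms
- The effect is assumed constant over the observed range of x (linearity)
- The slope describes association in these data, not necessarily a causal effect

The intercept β₀ = 413.9060 is the predicted reaction time when sleep = 0; since the smallest observed x is 4.70, this is an extrapolation and mainly anchors the line.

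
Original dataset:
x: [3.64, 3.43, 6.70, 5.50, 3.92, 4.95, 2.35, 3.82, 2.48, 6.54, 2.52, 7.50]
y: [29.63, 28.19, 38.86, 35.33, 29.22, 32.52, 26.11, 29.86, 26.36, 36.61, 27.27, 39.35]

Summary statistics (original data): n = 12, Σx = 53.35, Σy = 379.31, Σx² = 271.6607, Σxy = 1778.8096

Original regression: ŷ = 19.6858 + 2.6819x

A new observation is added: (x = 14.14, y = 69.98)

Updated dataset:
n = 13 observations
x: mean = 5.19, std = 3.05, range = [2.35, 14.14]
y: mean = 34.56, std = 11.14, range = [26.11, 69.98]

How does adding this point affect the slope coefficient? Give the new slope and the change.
Adding the point moves β₁ from 2.6819 to 3.5952, i.e. it increases by 0.9133 (+34.1%).

The new point has HIGH LEVERAGE: x = 14.14 is far from the original mean x̄ = 53.35/12 ≈ 4.45 (original range [2.35, 7.50]).

Step 1: Update the sums with the new point (n goes from 12 to 13)
Σx  = 53.35 + 14.14 = 67.49
Σy  = 379.31 + 69.98 = 449.29
Σx² = 271.6607 + 14.14² = 271.6607 + 199.9396 = 471.6003
Σxy = 1778.8096 + 14.14×69.98 = 1778.8096 + 989.5172 = 2768.3268

Step 2: Recompute the slope with b₁ = (nΣxy − ΣxΣy) / (nΣx² − (Σx)²)
Numerator   = 13×2768.3268 − 67.49×449.29 = 35988.2484 − 30322.5821 = 5665.6663
Denominator = 13×471.6003 − 67.49² = 6130.8039 − 4554.9001 = 1575.9038
b₁(new) = 5665.6663 / 1575.9038 = 3.5952

(Same formula on the original sums: (12×1778.8096 − 53.35×379.31) / (12×271.6607 − 53.35²) = 1109.5267 / 413.7059 = 2.6819, matching the given fit.)

Step 3: Change in slope
Δβ₁ = 3.5952 − 2.6819 = +0.9133
Relative change = +0.9133 / 2.6819 × 100% = +34.1%
→ the slope increases when the point is added.

A high-leverage point only changes the slope if it is off the original line; here y = 69.98 is above the original trend, so the slope increases.
In practice: investigate whether it comes from the same population as the rest of the sample.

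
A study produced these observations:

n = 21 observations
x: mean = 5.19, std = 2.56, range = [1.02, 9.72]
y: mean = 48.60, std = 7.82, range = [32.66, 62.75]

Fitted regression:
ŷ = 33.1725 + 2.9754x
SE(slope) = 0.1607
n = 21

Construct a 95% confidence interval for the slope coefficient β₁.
The 95% CI for β₁ is (2.6391, 3.3117)

Confidence interval for the slope:

The 95% CI for β₁ is: β̂₁ ± t*(α/2, n-2) × SE(β̂₁)

Step 1: Find critical t-value
- Confidence level = 0.95
- Degrees of freedom = n - 2 = 21 - 2 = 19
- t*(α/2, 19) = 2.0930

Step 2: Calculate margin of error
Margin = 2.0930 × 0.1607 = 0.3363

Step 3: Construct interval
CI = 2.9754 ± 0.3363
CI = (2.6391, 3.3117)

Interpretation: intervals built this way capture the true β₁ in 95% of repeated samples; here the plausible range for the per-unit effect of x on y is 2.6391 to 3.3117.
Both endpoints are positive, so the data support a genuinely positive slope at this confidence level.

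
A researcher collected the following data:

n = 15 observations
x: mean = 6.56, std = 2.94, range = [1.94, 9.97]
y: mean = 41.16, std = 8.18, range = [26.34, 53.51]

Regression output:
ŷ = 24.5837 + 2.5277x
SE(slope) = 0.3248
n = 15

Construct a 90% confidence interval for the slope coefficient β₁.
The 90% CI for β₁ is (1.9525, 3.1029)

Confidence interval for the slope:

The 90% CI for β₁ is: β̂₁ ± t*(α/2, n-2) × SE(β̂₁)

Step 1: Find critical t-value
- Confidence level = 0.9
- Degrees of freedom = n - 2 = 15 - 2 = 13
- t*(α/2, 13) = 1.7709

Step 2: Calculate margin of error
Margin = 1.7709 × 0.3248 = 0.5752

Step 3: Construct interval
CI = 2.5277 ± 0.5752
CI = (1.9525, 3.1029)

Interpretation: We are 90% confident that the true slope β₁ lies between 1.9525 and 3.1029.
The interval does not include 0, suggesting a significant linear relationship.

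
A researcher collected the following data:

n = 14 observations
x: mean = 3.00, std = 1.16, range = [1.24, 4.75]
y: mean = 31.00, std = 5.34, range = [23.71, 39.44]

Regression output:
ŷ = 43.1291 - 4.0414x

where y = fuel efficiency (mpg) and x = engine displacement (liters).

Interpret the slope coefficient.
For each additional liter of engine displacement, predicted fuel efficiency decreases by approximately 4.0414 mpg.

The slope coefficient β₁ = -4.0414 represents the marginal effect of engine displacement on fuel efficiency.

Interpretation:
- Engine displacement up by 1 liter → predicted fuel efficiency decreases by 4.0414 mpg
- The effect is assumed constant over the observed range of x (linearity)

(β₀ = 43.1291 is the fitted value at x = 0 and is not part of the slope interpretation.)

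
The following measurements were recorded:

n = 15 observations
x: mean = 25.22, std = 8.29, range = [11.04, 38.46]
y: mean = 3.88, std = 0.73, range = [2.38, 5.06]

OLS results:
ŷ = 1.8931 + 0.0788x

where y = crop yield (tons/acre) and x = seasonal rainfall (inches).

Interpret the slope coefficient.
For each additional inch of rainfall, predicted crop yield increases by approximately 0.0788 tons/acre.

The slope coefficient β₁ = 0.0788 represents the marginal effect of rainfall on crop yield.

Interpretation:
- Rainfall up by 1 inch → predicted crop yield increases by 0.0788 tons/acre
- The effect is assumed constant over the observed range of x (linearity)
- The slope describes association in these data, not necessarily a causal effect

(β₀ = 1.8931 is the fitted value at x = 0 and is not part of the slope interpretation.)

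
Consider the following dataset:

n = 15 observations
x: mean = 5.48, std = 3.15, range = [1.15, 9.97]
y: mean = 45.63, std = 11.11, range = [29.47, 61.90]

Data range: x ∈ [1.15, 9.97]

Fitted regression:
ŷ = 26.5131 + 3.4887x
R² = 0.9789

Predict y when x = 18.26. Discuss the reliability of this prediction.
The equation gives ŷ = 90.2168; however x = 18.26 is 8.29 units above the observed range, so this extrapolated value should not be trusted.

Prediction calculation:
ŷ = 26.5131 + 3.4887 × 18.26
ŷ = 90.2168

Reliability:
- Data range: x ∈ [1.15, 9.97]
- Prediction point: x = 18.26 is 8.29 units above the observed range → this is EXTRAPOLATION, not interpolation

Why that matters here:
- The linear relationship may not hold outside the observed range
- Real relationships often flatten, saturate, or turn nonlinear at extremes

A defensible statement: 'if the linear trend continued to x = 18.26, y would be about 90.2168' — the premise is untested.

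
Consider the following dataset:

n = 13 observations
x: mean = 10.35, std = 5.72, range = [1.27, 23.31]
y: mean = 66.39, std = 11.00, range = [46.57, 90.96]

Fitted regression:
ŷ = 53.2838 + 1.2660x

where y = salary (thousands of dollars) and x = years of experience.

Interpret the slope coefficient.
For each additional year of experience, predicted salary increases by approximately 1.2660 thousand dollars.

The slope β₁ = 1.2660 gives the rate at which the fitted salary changes with experience.

Interpretation:
- Experience up by 1 year → predicted salary increases by 1.2660 thousand dollars
- This is a linear approximation: the same per-unit change is assumed across the whole observed x range
- The sign (+) gives the direction; the magnitude 1.2660 gives the size of the effect per year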